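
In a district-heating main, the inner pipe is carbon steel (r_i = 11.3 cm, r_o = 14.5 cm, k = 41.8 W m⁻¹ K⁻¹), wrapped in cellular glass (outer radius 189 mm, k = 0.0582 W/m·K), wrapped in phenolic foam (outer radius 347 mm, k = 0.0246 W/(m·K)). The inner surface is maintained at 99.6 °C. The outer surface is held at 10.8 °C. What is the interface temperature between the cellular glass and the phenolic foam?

T = 85.8 °C

Series thermal resistances, inner to outer:
  R'_carbon steel = ln(0.145/0.113)/(2πk) = 0.2493/(2π·41.8) = 9.494×10^-4 m·K/W
  R'_cellular glass = ln(0.189/0.145)/(2πk) = 0.2650/(2π·0.0582) = 0.7247 m·K/W
  R'_phenolic foam = ln(0.347/0.189)/(2πk) = 0.6076/(2π·0.0246) = 3.931 m·K/W
ΣR = 9.494×10^-4 + 0.7247 + 3.931 = 4.657 m·K/W
Q' = ΔT/ΣR = (99.6 °C − 10.8 °C)/4.657 = 19.07 W/m
From the inner boundary to the cellular glass/phenolic foam interface, ΣR_partial = 0.7256 m·K/W.
T_interface = T_in − Q'·ΣR_partial = 99.6 °C − (19.07)(0.7256) = 85.8 °C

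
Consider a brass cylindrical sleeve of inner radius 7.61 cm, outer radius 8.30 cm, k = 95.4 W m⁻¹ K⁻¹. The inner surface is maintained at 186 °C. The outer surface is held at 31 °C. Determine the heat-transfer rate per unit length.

Q' = 2πk·ΔT/ln(r₂/r₁) = 2π × 95.4 × 155 / ln(0.0830/0.0761) = 1.07×10^6 W/m

Q' = 1070 kW/m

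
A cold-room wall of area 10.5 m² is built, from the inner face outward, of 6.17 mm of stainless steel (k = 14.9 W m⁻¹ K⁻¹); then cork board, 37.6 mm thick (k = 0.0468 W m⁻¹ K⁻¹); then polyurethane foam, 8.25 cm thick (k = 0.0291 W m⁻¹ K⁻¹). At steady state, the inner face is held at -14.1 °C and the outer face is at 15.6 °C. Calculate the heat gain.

Q = 85.7 W

Resistance network (inner→outer):
  R_stainless steel = L/(kA) = 0.00617/(14.9·10.5) = 3.944×10^-5 K/W
  R_cork board = L/(kA) = 0.0376/(0.0468·10.5) = 0.07652 K/W
  R_polyurethane foam = L/(kA) = 0.0825/(0.0291·10.5) = 0.2700 K/W
ΣR = 3.944×10^-5 + 0.07652 + 0.2700 = 0.3466 K/W
Q = ΔT/ΣR = (-14.1 °C − 15.6 °C)/0.3466 = -85.7 W
(Negative Q ⇒ heat flows inward; heat gain = 85.7 W.)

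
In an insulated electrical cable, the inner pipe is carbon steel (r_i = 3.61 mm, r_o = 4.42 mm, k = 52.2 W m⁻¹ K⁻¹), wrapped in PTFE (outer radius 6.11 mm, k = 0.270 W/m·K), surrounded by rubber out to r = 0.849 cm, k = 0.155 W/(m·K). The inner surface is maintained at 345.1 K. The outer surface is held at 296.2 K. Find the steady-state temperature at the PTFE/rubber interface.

Resistance network (inner→outer):
  R'_carbon steel = ln(0.00442/0.00361)/(2πk) = 0.2024/(2π·52.2) = 6.172×10^-4 m·K/W
  R'_PTFE = ln(0.00611/0.00442)/(2πk) = 0.3238/(2π·0.270) = 0.1909 m·K/W
  R'_rubber = ln(0.00849/0.00611)/(2πk) = 0.3290/(2π·0.155) = 0.3378 m·K/W
ΣR = 6.172×10^-4 + 0.1909 + 0.3378 = 0.5293 m·K/W
Q' = ΔT/ΣR = (345.1 K − 296.2 K)/0.5293 = 92.39 W/m
From the inner boundary to the PTFE/rubber interface, ΣR_partial = 0.1915 m·K/W.
T_interface = T_in − Q'·ΣR_partial = 345.1 K − (92.39)(0.1915) = 327.4 K

T = 327.4 K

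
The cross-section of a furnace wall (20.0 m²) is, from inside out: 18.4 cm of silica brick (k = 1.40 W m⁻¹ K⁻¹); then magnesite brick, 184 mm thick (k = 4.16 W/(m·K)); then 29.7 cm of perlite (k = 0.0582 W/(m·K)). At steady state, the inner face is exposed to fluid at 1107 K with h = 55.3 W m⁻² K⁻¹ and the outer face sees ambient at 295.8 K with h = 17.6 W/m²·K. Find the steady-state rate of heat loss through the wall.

Q = 3030 W

Treat each layer as a resistance in series:
  R_conv,in = 1/(hA) = 1/(55.3·20.0) = 9.042×10^-4 K/W
  R_silica brick = L/(kA) = 0.184/(1.40·20.0) = 0.006571 K/W
  R_magnesite brick = L/(kA) = 0.184/(4.16·20.0) = 0.002212 K/W
  R_perlite = L/(kA) = 0.297/(0.0582·20.0) = 0.2552 K/W
  R_conv,out = 1/(hA) = 1/(17.6·20.0) = 0.002841 K/W
ΣR = 9.042×10^-4 + 0.006571 + 0.002212 + 0.2552 + 0.002841 = 0.2677 K/W
Q = ΔT/ΣR = (1107 K − 295.8 K)/0.2677 = 3030 W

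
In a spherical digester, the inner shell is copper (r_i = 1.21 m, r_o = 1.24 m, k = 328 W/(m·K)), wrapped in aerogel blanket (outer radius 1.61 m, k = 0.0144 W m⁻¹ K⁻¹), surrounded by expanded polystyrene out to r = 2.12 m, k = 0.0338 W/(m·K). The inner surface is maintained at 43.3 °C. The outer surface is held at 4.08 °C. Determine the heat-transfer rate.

Q = 28.5 W

Treat each layer as a resistance in series:
  R_copper = (1/1.21 − 1/1.24)/(4πk) = 0.01999/(4π·328) = 4.851×10^-6 K/W
  R_aerogel blanket = (1/1.24 − 1/1.61)/(4πk) = 0.1853/(4π·0.0144) = 1.024 K/W
  R_expanded polystyrene = (1/1.61 − 1/2.12)/(4πk) = 0.1494/(4π·0.0338) = 0.3518 K/W
ΣR = 4.851×10^-6 + 1.024 + 0.3518 = 1.376 K/W
Q = ΔT/ΣR = (43.3 °C − 4.08 °C)/1.376 = 28.5 W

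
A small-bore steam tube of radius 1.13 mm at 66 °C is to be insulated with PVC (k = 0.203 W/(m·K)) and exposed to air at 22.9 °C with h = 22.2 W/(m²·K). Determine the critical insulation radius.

r_cr = 0.914 cm

For a cylinder, r_cr = k_ins/h = 0.203/22.2 = 0.00914 m = 0.914 cm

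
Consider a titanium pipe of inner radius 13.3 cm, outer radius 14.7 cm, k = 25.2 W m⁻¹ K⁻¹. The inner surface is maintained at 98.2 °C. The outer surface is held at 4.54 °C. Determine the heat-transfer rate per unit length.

Q' = 148 kW/m

Q' = 2πk·ΔT/ln(r₂/r₁) = 2π × 25.2 × 93.66 / ln(0.147/0.133) = 1.48×10^5 W/m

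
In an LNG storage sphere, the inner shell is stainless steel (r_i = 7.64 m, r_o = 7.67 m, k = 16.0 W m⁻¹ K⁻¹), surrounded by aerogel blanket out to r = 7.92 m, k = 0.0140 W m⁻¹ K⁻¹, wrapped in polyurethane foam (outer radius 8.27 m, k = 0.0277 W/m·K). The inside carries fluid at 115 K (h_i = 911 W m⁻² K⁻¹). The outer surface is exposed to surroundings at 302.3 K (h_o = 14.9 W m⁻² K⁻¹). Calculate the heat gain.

Resistance network (inner→outer):
  R_conv,in = 1/(4πr²h) = 1/(4π·7.64²·911) = 1.497×10^-6 K/W
  R_stainless steel = (1/7.64 − 1/7.67)/(4πk) = 5.120×10^-4/(4π·16.0) = 2.546×10^-6 K/W
  R_aerogel blanket = (1/7.67 − 1/7.92)/(4πk) = 0.004115/(4π·0.0140) = 0.02339 K/W
  R_polyurethane foam = (1/7.92 − 1/8.27)/(4πk) = 0.005344/(4π·0.0277) = 0.01535 K/W
  R_conv,out = 1/(4πr²h) = 1/(4π·8.27²·14.9) = 7.809×10^-5 K/W
ΣR = 1.497×10^-6 + 2.546×10^-6 + 0.02339 + 0.01535 + 7.809×10^-5 = 0.03882 K/W
Q = ΔT/ΣR = (115 K − 302.3 K)/0.03882 = -4820 W
(Negative Q ⇒ heat flows inward; heat gain = 4820 W.)

Q = 4820 W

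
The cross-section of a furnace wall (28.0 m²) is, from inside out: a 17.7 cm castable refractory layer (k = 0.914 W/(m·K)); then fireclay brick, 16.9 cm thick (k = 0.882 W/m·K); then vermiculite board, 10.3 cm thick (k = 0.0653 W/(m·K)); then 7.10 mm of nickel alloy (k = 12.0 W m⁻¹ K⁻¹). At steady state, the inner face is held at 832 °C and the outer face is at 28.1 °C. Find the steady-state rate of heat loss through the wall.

Q = 11.5 kW

Resistance network (inner→outer):
  R_castable refractory = L/(kA) = 0.177/(0.914·28.0) = 0.006916 K/W
  R_fireclay brick = L/(kA) = 0.169/(0.882·28.0) = 0.006843 K/W
  R_vermiculite board = L/(kA) = 0.103/(0.0653·28.0) = 0.05633 K/W
  R_nickel alloy = L/(kA) = 0.00710/(12.0·28.0) = 2.113×10^-5 K/W
ΣR = 0.006916 + 0.006843 + 0.05633 + 2.113×10^-5 = 0.07011 K/W
Q = ΔT/ΣR = (832 °C − 28.1 °C)/0.07011 = 11500 W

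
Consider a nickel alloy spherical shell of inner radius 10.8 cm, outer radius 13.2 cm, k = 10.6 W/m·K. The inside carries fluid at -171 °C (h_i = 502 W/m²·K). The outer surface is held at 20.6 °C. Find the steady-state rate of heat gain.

Treat each layer as a resistance in series:
  R_conv,in = 1/(4πr²h) = 1/(4π·0.108²·502) = 0.01359 K/W
  R_nickel alloy = (1/0.108 − 1/0.132)/(4πk) = 1.684/(4π·10.6) = 0.01264 K/W
ΣR = 0.01359 + 0.01264 = 0.02623 K/W
Q = ΔT/ΣR = (-171 °C − 20.6 °C)/0.02623 = -7300 W
(Negative Q ⇒ heat flows inward; heat gain = 7300 W.)

Q = 7.30 kW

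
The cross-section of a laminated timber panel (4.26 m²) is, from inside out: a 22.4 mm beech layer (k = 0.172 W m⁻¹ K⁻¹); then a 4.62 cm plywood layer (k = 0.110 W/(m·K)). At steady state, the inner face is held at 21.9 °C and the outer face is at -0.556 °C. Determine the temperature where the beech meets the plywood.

Treat each layer as a resistance in series:
  R_beech = L/(kA) = 0.0224/(0.172·4.26) = 0.03057 K/W
  R_plywood = L/(kA) = 0.0462/(0.110·4.26) = 0.09859 K/W
ΣR = 0.03057 + 0.09859 = 0.1292 K/W
Q = ΔT/ΣR = (21.9 °C − -0.556 °C)/0.1292 = 173.8 W
From the inner boundary to the beech/plywood interface, ΣR_partial = 0.03057 K/W.
T_interface = T_in − Q·ΣR_partial = 21.9 °C − (173.8)(0.03057) = 16.6 °C

T = 16.6 °C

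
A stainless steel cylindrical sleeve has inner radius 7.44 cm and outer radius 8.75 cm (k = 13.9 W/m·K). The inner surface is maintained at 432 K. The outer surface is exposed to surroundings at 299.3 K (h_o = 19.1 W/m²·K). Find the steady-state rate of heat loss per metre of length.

Q' = 1370 W/m

Resistance network (inner→outer):
  R'_stainless steel = ln(0.0875/0.0744)/(2πk) = 0.1622/(2π·13.9) = 0.001857 m·K/W
  R'_conv,out = 1/(2πr h) = 1/(2π·0.0875·19.1) = 0.09523 m·K/W
ΣR = 0.001857 + 0.09523 = 0.09709 m·K/W
Q' = ΔT/ΣR = (432 K − 299.3 K)/0.09709 = 1370 W/m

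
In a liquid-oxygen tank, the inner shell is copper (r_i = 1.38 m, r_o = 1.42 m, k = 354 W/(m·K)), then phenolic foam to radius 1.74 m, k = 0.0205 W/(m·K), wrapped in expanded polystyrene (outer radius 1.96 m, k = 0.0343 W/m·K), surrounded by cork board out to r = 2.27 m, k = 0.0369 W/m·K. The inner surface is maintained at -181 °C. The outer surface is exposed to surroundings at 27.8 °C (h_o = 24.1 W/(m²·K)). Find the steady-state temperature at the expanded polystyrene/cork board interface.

T = -11.4 °C

Resistance network (inner→outer):
  R_copper = (1/1.38 − 1/1.42)/(4πk) = 0.02041/(4π·354) = 4.589×10^-6 K/W
  R_phenolic foam = (1/1.42 − 1/1.74)/(4πk) = 0.1295/(4π·0.0205) = 0.5027 K/W
  R_expanded polystyrene = (1/1.74 − 1/1.96)/(4πk) = 0.06451/(4π·0.0343) = 0.1497 K/W
  R_cork board = (1/1.96 − 1/2.27)/(4πk) = 0.06968/(4π·0.0369) = 0.1503 K/W
  R_conv,out = 1/(4πr²h) = 1/(4π·2.27²·24.1) = 6.408×10^-4 K/W
ΣR = 4.589×10^-6 + 0.5027 + 0.1497 + 0.1503 + 6.408×10^-4 = 0.8033 K/W
Q = ΔT/ΣR = (-181 °C − 27.8 °C)/0.8033 = -259.9 W
From the inner boundary to the expanded polystyrene/cork board interface, ΣR_partial = 0.6524 K/W.
T_interface = T_in − Q·ΣR_partial = -181 °C − (-259.9)(0.6524) = -11.4 °C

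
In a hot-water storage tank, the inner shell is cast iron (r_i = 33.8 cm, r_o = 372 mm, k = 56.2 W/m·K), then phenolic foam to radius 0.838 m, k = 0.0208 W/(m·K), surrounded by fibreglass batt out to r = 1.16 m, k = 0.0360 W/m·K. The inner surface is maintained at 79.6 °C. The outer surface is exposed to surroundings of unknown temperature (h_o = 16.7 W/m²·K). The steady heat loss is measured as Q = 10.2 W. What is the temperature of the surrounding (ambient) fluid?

Sum the resistances:
  R_cast iron = (1/0.338 − 1/0.372)/(4πk) = 0.2704/(4π·56.2) = 3.829×10^-4 K/W
  R_phenolic foam = (1/0.372 − 1/0.838)/(4πk) = 1.495/(4π·0.0208) = 5.719 K/W
  R_fibreglass batt = (1/0.838 − 1/1.16)/(4πk) = 0.3312/(4π·0.0360) = 0.7322 K/W
  R_conv,out = 1/(4πr²h) = 1/(4π·1.16²·16.7) = 0.003541 K/W
ΣR = 6.455 K/W
ΔT = Q·ΣR = 10.2 × 6.455 = 65.84 K
Heat flows outward, so T_out = T_in − ΔT = 79.6 − 65.84 = 13.8 °C

T_out = 13.8 °C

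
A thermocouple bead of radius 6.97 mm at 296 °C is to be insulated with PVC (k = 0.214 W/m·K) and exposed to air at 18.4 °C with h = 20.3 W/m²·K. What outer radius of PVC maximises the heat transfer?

r_cr = 2.11 cm

For a sphere, r_cr = 2k_ins/h = 2·0.214/20.3 = 0.0211 m = 2.11 cm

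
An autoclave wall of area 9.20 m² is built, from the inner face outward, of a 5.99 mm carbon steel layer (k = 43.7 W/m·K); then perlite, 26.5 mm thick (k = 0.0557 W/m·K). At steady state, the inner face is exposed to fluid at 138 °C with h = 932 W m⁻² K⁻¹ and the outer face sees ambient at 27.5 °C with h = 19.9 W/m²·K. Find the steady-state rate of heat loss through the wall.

Q = 1930 W

Treat each layer as a resistance in series:
  R_conv,in = 1/(hA) = 1/(932·9.20) = 1.166×10^-4 K/W
  R_carbon steel = L/(kA) = 0.00599/(43.7·9.20) = 1.490×10^-5 K/W
  R_perlite = L/(kA) = 0.0265/(0.0557·9.20) = 0.05171 K/W
  R_conv,out = 1/(hA) = 1/(19.9·9.20) = 0.005462 K/W
ΣR = 1.166×10^-4 + 1.490×10^-5 + 0.05171 + 0.005462 = 0.05730 K/W
Q = ΔT/ΣR = (138 °C − 27.5 °C)/0.05730 = 1930 W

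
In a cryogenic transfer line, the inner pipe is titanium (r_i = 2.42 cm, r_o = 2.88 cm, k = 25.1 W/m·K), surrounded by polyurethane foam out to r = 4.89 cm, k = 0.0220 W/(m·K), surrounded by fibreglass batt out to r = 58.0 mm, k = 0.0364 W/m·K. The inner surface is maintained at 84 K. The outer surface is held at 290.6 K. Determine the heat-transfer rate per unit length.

Resistance network (inner→outer):
  R'_titanium = ln(0.0288/0.0242)/(2πk) = 0.1740/(2π·25.1) = 0.001103 m·K/W
  R'_polyurethane foam = ln(0.0489/0.0288)/(2πk) = 0.5294/(2π·0.0220) = 3.830 m·K/W
  R'_fibreglass batt = ln(0.0580/0.0489)/(2πk) = 0.1707/(2π·0.0364) = 0.7462 m·K/W
ΣR = 0.001103 + 3.830 + 0.7462 = 4.577 m·K/W
Q' = ΔT/ΣR = (84 K − 290.6 K)/4.577 = -45.1 W/m
(Negative Q' ⇒ heat flows inward; heat gain = 45.1 W/m.)

Q' = 45.1 W/m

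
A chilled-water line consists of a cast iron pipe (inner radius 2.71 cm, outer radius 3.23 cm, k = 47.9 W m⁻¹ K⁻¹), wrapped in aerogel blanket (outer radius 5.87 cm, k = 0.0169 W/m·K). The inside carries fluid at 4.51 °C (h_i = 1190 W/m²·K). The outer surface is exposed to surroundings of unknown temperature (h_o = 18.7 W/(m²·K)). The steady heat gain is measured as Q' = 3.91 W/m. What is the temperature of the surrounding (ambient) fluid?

Series resistances:
  R'_conv,in = 1/(2πr h) = 1/(2π·0.0271·1190) = 0.004935 m·K/W
  R'_cast iron = ln(0.0323/0.0271)/(2πk) = 0.1755/(2π·47.9) = 5.832×10^-4 m·K/W
  R'_aerogel blanket = ln(0.0587/0.0323)/(2πk) = 0.5974/(2π·0.0169) = 5.626 m·K/W
  R'_conv,out = 1/(2πr h) = 1/(2π·0.0587·18.7) = 0.1450 m·K/W
ΣR = 5.776 m·K/W
ΔT = Q'·ΣR = 3.91 × 5.776 = 22.58 K
Heat flows inward, so T_out = T_in + ΔT = 4.51 + 22.58 = 27.1 °C

T_out = 27.1 °C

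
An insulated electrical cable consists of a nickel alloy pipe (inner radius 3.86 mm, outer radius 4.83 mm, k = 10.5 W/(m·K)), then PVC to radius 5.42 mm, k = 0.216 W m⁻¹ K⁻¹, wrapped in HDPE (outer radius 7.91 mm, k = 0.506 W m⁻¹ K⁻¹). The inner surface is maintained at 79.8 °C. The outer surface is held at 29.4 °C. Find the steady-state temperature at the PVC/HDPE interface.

Treat each layer as a resistance in series:
  R'_nickel alloy = ln(0.00483/0.00386)/(2πk) = 0.2242/(2π·10.5) = 0.003398 m·K/W
  R'_PVC = ln(0.00542/0.00483)/(2πk) = 0.1152/(2π·0.216) = 0.08492 m·K/W
  R'_HDPE = ln(0.00791/0.00542)/(2πk) = 0.3780/(2π·0.506) = 0.1189 m·K/W
ΣR = 0.003398 + 0.08492 + 0.1189 = 0.2072 m·K/W
Q' = ΔT/ΣR = (79.8 °C − 29.4 °C)/0.2072 = 243.2 W/m
From the inner boundary to the PVC/HDPE interface, ΣR_partial = 0.08832 m·K/W.
T_interface = T_in − Q'·ΣR_partial = 79.8 °C − (243.2)(0.08832) = 58.3 °C

T = 58.3 °C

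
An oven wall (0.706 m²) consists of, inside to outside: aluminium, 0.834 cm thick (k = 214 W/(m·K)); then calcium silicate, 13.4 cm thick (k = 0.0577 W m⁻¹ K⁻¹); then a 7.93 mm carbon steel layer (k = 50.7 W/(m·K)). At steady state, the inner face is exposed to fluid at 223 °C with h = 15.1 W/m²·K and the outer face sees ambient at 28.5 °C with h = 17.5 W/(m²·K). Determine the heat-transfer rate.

Q = 56.1 W

Treat each layer as a resistance in series:
  R_conv,in = 1/(hA) = 1/(15.1·0.706) = 0.09380 K/W
  R_aluminium = L/(kA) = 0.00834/(214·0.706) = 5.520×10^-5 K/W
  R_calcium silicate = L/(kA) = 0.134/(0.0577·0.706) = 3.289 K/W
  R_carbon steel = L/(kA) = 0.00793/(50.7·0.706) = 2.215×10^-4 K/W
  R_conv,out = 1/(hA) = 1/(17.5·0.706) = 0.08094 K/W
ΣR = 0.09380 + 5.520×10^-5 + 3.289 + 2.215×10^-4 + 0.08094 = 3.464 K/W
Q = ΔT/ΣR = (223 °C − 28.5 °C)/3.464 = 56.1 W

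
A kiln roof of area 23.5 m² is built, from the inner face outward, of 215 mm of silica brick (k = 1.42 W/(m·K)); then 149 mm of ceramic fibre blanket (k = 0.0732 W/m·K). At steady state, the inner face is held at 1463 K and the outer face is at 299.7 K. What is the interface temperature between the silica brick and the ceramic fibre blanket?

T = 1382 K

Resistance network (inner→outer):
  R_silica brick = L/(kA) = 0.215/(1.42·23.5) = 0.006443 K/W
  R_ceramic fibre blanket = L/(kA) = 0.149/(0.0732·23.5) = 0.08662 K/W
ΣR = 0.006443 + 0.08662 = 0.09306 K/W
Q = ΔT/ΣR = (1463 K − 299.7 K)/0.09306 = 12500 W
From the inner boundary to the silica brick/ceramic fibre blanket interface, ΣR_partial = 0.006443 K/W.
T_interface = T_in − Q·ΣR_partial = 1463 K − (12500)(0.006443) = 1382 K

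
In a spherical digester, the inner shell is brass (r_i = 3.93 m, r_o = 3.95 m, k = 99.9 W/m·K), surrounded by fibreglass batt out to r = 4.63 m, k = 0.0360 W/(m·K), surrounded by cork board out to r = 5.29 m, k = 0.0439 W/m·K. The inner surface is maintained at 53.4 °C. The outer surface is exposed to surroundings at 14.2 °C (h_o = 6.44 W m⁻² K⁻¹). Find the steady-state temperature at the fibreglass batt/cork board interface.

Resistance network (inner→outer):
  R_brass = (1/3.93 − 1/3.95)/(4πk) = 0.001288/(4π·99.9) = 1.026×10^-6 K/W
  R_fibreglass batt = (1/3.95 − 1/4.63)/(4πk) = 0.03718/(4π·0.0360) = 0.08219 K/W
  R_cork board = (1/4.63 − 1/5.29)/(4πk) = 0.02695/(4π·0.0439) = 0.04885 K/W
  R_conv,out = 1/(4πr²h) = 1/(4π·5.29²·6.44) = 4.416×10^-4 K/W
ΣR = 1.026×10^-6 + 0.08219 + 0.04885 + 4.416×10^-4 = 0.1315 K/W
Q = ΔT/ΣR = (53.4 °C − 14.2 °C)/0.1315 = 298.1 W
From the inner boundary to the fibreglass batt/cork board interface, ΣR_partial = 0.08219 K/W.
T_interface = T_in − Q·ΣR_partial = 53.4 °C − (298.1)(0.08219) = 28.9 °C

T = 28.9 °C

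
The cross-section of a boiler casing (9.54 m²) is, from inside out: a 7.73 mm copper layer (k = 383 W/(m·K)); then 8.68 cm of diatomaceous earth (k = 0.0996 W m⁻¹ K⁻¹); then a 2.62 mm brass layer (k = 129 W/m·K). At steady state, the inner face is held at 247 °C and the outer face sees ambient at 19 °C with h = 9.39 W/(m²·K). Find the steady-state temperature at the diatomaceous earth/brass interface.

Series thermal resistances, inner to outer:
  R_copper = L/(kA) = 0.00773/(383·9.54) = 2.116×10^-6 K/W
  R_diatomaceous earth = L/(kA) = 0.0868/(0.0996·9.54) = 0.09135 K/W
  R_brass = L/(kA) = 0.00262/(129·9.54) = 2.129×10^-6 K/W
  R_conv,out = 1/(hA) = 1/(9.39·9.54) = 0.01116 K/W
ΣR = 2.116×10^-6 + 0.09135 + 2.129×10^-6 + 0.01116 = 0.1025 K/W
Q = ΔT/ΣR = (247 °C − 19 °C)/0.1025 = 2224 W
From the inner boundary to the diatomaceous earth/brass interface, ΣR_partial = 0.09135 K/W.
T_interface = T_in − Q·ΣR_partial = 247 °C − (2224)(0.09135) = 43.8 °C

T = 43.8 °C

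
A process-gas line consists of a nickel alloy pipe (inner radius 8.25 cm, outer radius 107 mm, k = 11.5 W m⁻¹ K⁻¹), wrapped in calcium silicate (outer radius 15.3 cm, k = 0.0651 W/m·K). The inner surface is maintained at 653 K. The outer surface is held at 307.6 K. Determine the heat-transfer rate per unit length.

Q' = 393 W/m

Series thermal resistances, inner to outer:
  R'_nickel alloy = ln(0.107/0.0825)/(2πk) = 0.2600/(2π·11.5) = 0.003599 m·K/W
  R'_calcium silicate = ln(0.153/0.107)/(2πk) = 0.3576/(2π·0.0651) = 0.8743 m·K/W
ΣR = 0.003599 + 0.8743 = 0.8779 m·K/W
Q' = ΔT/ΣR = (653 K − 307.6 K)/0.8779 = 393 W/m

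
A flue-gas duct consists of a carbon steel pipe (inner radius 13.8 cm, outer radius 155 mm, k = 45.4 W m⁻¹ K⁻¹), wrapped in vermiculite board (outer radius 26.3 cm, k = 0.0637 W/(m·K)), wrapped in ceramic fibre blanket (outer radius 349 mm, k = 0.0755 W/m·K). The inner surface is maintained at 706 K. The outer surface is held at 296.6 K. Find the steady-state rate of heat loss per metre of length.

Q' = 213 W/m

Treat each layer as a resistance in series:
  R'_carbon steel = ln(0.155/0.138)/(2πk) = 0.1162/(2π·45.4) = 4.073×10^-4 m·K/W
  R'_vermiculite board = ln(0.263/0.155)/(2πk) = 0.5287/(2π·0.0637) = 1.321 m·K/W
  R'_ceramic fibre blanket = ln(0.349/0.263)/(2πk) = 0.2829/(2π·0.0755) = 0.5964 m·K/W
ΣR = 4.073×10^-4 + 1.321 + 0.5964 = 1.918 m·K/W
Q' = ΔT/ΣR = (706 K − 296.6 K)/1.918 = 213 W/m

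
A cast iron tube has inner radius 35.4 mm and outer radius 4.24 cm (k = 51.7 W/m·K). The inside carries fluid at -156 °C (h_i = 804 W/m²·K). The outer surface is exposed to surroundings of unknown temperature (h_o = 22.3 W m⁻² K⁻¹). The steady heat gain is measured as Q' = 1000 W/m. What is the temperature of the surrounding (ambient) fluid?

T_out = 18.5 °C

Series resistances:
  R'_conv,in = 1/(2πr h) = 1/(2π·0.0354·804) = 0.005592 m·K/W
  R'_cast iron = ln(0.0424/0.0354)/(2πk) = 0.1804/(2π·51.7) = 5.555×10^-4 m·K/W
  R'_conv,out = 1/(2πr h) = 1/(2π·0.0424·22.3) = 0.1683 m·K/W
ΣR = 0.1745 m·K/W
ΔT = Q'·ΣR = 1000 × 0.1745 = 174.5 K
Heat flows inward, so T_out = T_in + ΔT = -156 + 174.5 = 18.5 °C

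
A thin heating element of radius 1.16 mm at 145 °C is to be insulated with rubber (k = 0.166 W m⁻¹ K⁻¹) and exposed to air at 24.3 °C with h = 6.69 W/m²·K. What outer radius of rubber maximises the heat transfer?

For a cylinder, r_cr = k_ins/h = 0.166/6.69 = 0.0248 m = 2.48 cm

r_cr = 2.48 cm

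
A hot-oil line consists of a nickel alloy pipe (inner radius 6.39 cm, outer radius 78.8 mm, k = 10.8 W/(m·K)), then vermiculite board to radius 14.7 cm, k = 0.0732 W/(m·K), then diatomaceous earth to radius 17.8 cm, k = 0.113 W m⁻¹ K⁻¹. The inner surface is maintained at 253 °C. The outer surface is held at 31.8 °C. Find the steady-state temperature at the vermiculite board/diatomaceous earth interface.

Resistance network (inner→outer):
  R'_nickel alloy = ln(0.0788/0.0639)/(2πk) = 0.2096/(2π·10.8) = 0.003089 m·K/W
  R'_vermiculite board = ln(0.147/0.0788)/(2πk) = 0.6235/(2π·0.0732) = 1.356 m·K/W
  R'_diatomaceous earth = ln(0.178/0.147)/(2πk) = 0.1914/(2π·0.113) = 0.2695 m·K/W
ΣR = 0.003089 + 1.356 + 0.2695 = 1.629 m·K/W
Q' = ΔT/ΣR = (253 °C − 31.8 °C)/1.629 = 135.8 W/m
From the inner boundary to the vermiculite board/diatomaceous earth interface, ΣR_partial = 1.359 m·K/W.
T_interface = T_in − Q'·ΣR_partial = 253 °C − (135.8)(1.359) = 68.4 °C

T = 68.4 °C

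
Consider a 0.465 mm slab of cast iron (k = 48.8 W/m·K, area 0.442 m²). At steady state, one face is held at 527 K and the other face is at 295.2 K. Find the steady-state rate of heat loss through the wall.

Q = 1.08×10^7 W

Q = kA·ΔT/L = 48.8 × 0.442 × |527 K − 295.2 K| / 4.65×10^-4 = 1.08×10^7 W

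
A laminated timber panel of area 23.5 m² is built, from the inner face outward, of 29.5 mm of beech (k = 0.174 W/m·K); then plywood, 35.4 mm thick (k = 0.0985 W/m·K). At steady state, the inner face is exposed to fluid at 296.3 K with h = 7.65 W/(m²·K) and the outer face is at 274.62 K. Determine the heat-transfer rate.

Treat each layer as a resistance in series:
  R_conv,in = 1/(hA) = 1/(7.65·23.5) = 0.005563 K/W
  R_beech = L/(kA) = 0.0295/(0.174·23.5) = 0.007214 K/W
  R_plywood = L/(kA) = 0.0354/(0.0985·23.5) = 0.01529 K/W
ΣR = 0.005563 + 0.007214 + 0.01529 = 0.02807 K/W
Q = ΔT/ΣR = (296.3 K − 274.62 K)/0.02807 = 772 W

Q = 772 W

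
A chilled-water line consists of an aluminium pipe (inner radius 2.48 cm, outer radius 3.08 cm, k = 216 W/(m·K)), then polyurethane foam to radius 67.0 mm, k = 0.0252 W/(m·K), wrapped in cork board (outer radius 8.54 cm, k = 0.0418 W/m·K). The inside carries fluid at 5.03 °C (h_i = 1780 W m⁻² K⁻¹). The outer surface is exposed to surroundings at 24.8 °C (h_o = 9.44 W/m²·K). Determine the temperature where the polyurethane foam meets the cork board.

Treat each layer as a resistance in series:
  R'_conv,in = 1/(2πr h) = 1/(2π·0.0248·1780) = 0.003605 m·K/W
  R'_aluminium = ln(0.0308/0.0248)/(2πk) = 0.2167/(2π·216) = 1.596×10^-4 m·K/W
  R'_polyurethane foam = ln(0.0670/0.0308)/(2πk) = 0.7772/(2π·0.0252) = 4.908 m·K/W
  R'_cork board = ln(0.0854/0.0670)/(2πk) = 0.2427/(2π·0.0418) = 0.9239 m·K/W
  R'_conv,out = 1/(2πr h) = 1/(2π·0.0854·9.44) = 0.1974 m·K/W
ΣR = 0.003605 + 1.596×10^-4 + 4.908 + 0.9239 + 0.1974 = 6.033 m·K/W
Q' = ΔT/ΣR = (5.03 °C − 24.8 °C)/6.033 = -3.277 W/m
From the inner boundary to the polyurethane foam/cork board interface, ΣR_partial = 4.912 m·K/W.
T_interface = T_in − Q'·ΣR_partial = 5.03 °C − (-3.277)(4.912) = 21.1 °C

T = 21.1 °C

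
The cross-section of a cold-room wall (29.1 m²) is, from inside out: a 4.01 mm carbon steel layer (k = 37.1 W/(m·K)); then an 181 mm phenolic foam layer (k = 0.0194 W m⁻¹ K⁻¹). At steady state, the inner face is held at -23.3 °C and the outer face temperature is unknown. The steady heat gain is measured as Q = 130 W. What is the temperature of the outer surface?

Series resistances:
  R_carbon steel = L/(kA) = 0.00401/(37.1·29.1) = 3.714×10^-6 K/W
  R_phenolic foam = L/(kA) = 0.181/(0.0194·29.1) = 0.3206 K/W
ΣR = 0.3206 K/W
ΔT = Q·ΣR = 130 × 0.3206 = 41.68 K
Heat flows inward, so T_out = T_in + ΔT = -23.3 + 41.68 = 18.4 °C

T_out = 18.4 °C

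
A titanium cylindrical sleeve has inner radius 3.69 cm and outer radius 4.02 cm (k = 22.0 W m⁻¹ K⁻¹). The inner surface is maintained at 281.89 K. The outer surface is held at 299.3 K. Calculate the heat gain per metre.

Q' = 2πk·ΔT/ln(r₂/r₁) = 2π × 22.0 × 17.41 / ln(0.0402/0.0369) = 28100 W/m

Q' = 28100 W/m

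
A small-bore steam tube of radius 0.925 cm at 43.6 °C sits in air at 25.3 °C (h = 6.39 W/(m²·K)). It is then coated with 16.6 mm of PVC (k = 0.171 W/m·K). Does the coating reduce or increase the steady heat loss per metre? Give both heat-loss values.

Critical radius for a cylinder: r_cr = k/h = 0.0268 m = 2.68 cm.
Outer radius after coating: r₂ = 0.00925 + 0.0166 = 0.02585 m.
Since r₁ < r_cr and r₂ ≤ r_cr, the coating moves toward the maximum at r_cr — heat loss rises.
Bare: R = 1/(2πr₁h) = 2.693 m·K/W; Q = 18.3/2.693 = 6.80 W/m.
Coated: R = R_cond + R_conv = 1.920 m·K/W; Q = 18.3/1.920 = 9.53 W/m.

increases: 6.80 → 9.53 W/m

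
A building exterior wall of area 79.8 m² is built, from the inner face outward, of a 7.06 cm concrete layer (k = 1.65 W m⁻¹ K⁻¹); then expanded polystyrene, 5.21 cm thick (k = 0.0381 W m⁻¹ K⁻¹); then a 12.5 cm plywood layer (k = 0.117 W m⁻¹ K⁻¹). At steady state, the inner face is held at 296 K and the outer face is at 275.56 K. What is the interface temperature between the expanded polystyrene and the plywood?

T = 284.4 K

Treat each layer as a resistance in series:
  R_concrete = L/(kA) = 0.0706/(1.65·79.8) = 5.362×10^-4 K/W
  R_expanded polystyrene = L/(kA) = 0.0521/(0.0381·79.8) = 0.01714 K/W
  R_plywood = L/(kA) = 0.125/(0.117·79.8) = 0.01339 K/W
ΣR = 5.362×10^-4 + 0.01714 + 0.01339 = 0.03107 K/W
Q = ΔT/ΣR = (296 K − 275.56 K)/0.03107 = 657.9 W
From the inner boundary to the expanded polystyrene/plywood interface, ΣR_partial = 0.01768 K/W.
T_interface = T_in − Q·ΣR_partial = 296 K − (657.9)(0.01768) = 284.4 K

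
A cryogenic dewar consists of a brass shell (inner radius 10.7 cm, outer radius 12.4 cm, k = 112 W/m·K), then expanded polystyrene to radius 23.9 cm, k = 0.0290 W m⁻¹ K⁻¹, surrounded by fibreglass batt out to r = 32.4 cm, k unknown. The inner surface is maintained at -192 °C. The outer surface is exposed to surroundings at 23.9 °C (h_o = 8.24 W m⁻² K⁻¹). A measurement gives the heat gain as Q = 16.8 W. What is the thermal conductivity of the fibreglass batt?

k = 0.0414 W/m·K

ΣR = ΔT/Q = |-192 − 23.9|/16.8 = 12.85 K/W
Known resistances:
  R_brass = (1/0.107 − 1/0.124)/(4πk) = 1.281/(4π·112) = 9.104×10^-4 K/W
  R_expanded polystyrene = (1/0.124 − 1/0.239)/(4πk) = 3.880/(4π·0.0290) = 10.65 K/W
  R_conv,out = 1/(4πr²h) = 1/(4π·0.324²·8.24) = 0.09200 K/W
R_fibreglass batt = ΣR − ΣR_known = 12.85 − 10.74 = 2.110 K/W
(1/r₁−1/r₂)/(4πk) = 2.110 ⇒ k = 1.098/(4π·2.110) = 0.0414 W/m·K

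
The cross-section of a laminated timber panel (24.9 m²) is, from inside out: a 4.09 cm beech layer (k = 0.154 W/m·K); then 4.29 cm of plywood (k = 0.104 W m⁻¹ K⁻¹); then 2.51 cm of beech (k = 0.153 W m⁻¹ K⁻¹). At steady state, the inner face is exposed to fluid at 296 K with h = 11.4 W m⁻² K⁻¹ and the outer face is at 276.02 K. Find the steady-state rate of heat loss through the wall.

Treat each layer as a resistance in series:
  R_conv,in = 1/(hA) = 1/(11.4·24.9) = 0.003523 K/W
  R_beech = L/(kA) = 0.0409/(0.154·24.9) = 0.01067 K/W
  R_plywood = L/(kA) = 0.0429/(0.104·24.9) = 0.01657 K/W
  R_beech = L/(kA) = 0.0251/(0.153·24.9) = 0.006588 K/W
ΣR = 0.003523 + 0.01067 + 0.01657 + 0.006588 = 0.03735 K/W
Q = ΔT/ΣR = (296 K − 276.02 K)/0.03735 = 535 W

Q = 535 W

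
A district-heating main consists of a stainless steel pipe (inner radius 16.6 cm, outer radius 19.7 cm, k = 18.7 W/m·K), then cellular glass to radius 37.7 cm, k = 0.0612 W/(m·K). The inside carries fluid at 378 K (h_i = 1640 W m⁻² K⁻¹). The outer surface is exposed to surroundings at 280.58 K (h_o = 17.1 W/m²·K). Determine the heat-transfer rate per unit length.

Resistance network (inner→outer):
  R'_conv,in = 1/(2πr h) = 1/(2π·0.166·1640) = 5.846×10^-4 m·K/W
  R'_stainless steel = ln(0.197/0.166)/(2πk) = 0.1712/(2π·18.7) = 0.001457 m·K/W
  R'_cellular glass = ln(0.377/0.197)/(2πk) = 0.6490/(2π·0.0612) = 1.688 m·K/W
  R'_conv,out = 1/(2πr h) = 1/(2π·0.377·17.1) = 0.02469 m·K/W
ΣR = 5.846×10^-4 + 0.001457 + 1.688 + 0.02469 = 1.715 m·K/W
Q' = ΔT/ΣR = (378 K − 280.58 K)/1.715 = 56.8 W/m

Q' = 56.8 W/m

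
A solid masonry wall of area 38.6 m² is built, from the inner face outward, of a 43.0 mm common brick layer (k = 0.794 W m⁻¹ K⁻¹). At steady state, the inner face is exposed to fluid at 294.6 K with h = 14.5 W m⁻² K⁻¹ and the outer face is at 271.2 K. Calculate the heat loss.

Q = 7340 W

Treat each layer as a resistance in series:
  R_conv,in = 1/(hA) = 1/(14.5·38.6) = 0.001787 K/W
  R_common brick = L/(kA) = 0.0430/(0.794·38.6) = 0.001403 K/W
ΣR = 0.001787 + 0.001403 = 0.003190 K/W
Q = ΔT/ΣR = (294.6 K − 271.2 K)/0.003190 = 7340 W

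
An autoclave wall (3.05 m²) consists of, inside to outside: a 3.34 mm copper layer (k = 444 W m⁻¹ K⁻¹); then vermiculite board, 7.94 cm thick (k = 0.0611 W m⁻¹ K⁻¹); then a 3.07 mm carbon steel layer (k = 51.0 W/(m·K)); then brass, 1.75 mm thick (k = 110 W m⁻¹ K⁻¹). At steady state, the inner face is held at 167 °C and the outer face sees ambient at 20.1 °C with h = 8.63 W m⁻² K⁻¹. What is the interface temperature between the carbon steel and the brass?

Resistance network (inner→outer):
  R_copper = L/(kA) = 0.00334/(444·3.05) = 2.466×10^-6 K/W
  R_vermiculite board = L/(kA) = 0.0794/(0.0611·3.05) = 0.4261 K/W
  R_carbon steel = L/(kA) = 0.00307/(51.0·3.05) = 1.974×10^-5 K/W
  R_brass = L/(kA) = 0.00175/(110·3.05) = 5.216×10^-6 K/W
  R_conv,out = 1/(hA) = 1/(8.63·3.05) = 0.03799 K/W
ΣR = 2.466×10^-6 + 0.4261 + 1.974×10^-5 + 5.216×10^-6 + 0.03799 = 0.4641 K/W
Q = ΔT/ΣR = (167 °C − 20.1 °C)/0.4641 = 316.5 W
From the inner boundary to the carbon steel/brass interface, ΣR_partial = 0.4261 K/W.
T_interface = T_in − Q·ΣR_partial = 167 °C − (316.5)(0.4261) = 32.1 °C

T = 32.1 °C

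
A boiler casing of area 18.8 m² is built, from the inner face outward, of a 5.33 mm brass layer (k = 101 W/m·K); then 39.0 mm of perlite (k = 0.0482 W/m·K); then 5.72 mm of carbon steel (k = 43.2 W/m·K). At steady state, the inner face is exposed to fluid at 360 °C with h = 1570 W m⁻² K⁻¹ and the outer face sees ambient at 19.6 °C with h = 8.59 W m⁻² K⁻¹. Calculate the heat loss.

Series thermal resistances, inner to outer:
  R_conv,in = 1/(hA) = 1/(1570·18.8) = 3.388×10^-5 K/W
  R_brass = L/(kA) = 0.00533/(101·18.8) = 2.807×10^-6 K/W
  R_perlite = L/(kA) = 0.0390/(0.0482·18.8) = 0.04304 K/W
  R_carbon steel = L/(kA) = 0.00572/(43.2·18.8) = 7.043×10^-6 K/W
  R_conv,out = 1/(hA) = 1/(8.59·18.8) = 0.006192 K/W
ΣR = 3.388×10^-5 + 2.807×10^-6 + 0.04304 + 7.043×10^-6 + 0.006192 = 0.04928 K/W
Q = ΔT/ΣR = (360 °C − 19.6 °C)/0.04928 = 6910 W

Q = 6910 W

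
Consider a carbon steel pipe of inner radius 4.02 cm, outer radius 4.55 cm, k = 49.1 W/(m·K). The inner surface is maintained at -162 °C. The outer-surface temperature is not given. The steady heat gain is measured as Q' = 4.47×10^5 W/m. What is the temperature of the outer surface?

T_out = 17.4 °C

Sum the resistances:
  R'_carbon steel = ln(0.0455/0.0402)/(2πk) = 0.1238/(2π·49.1) = 4.014×10^-4 m·K/W
ΣR = 4.014×10^-4 m·K/W
ΔT = Q'·ΣR = 4.47×10^5 × 4.014×10^-4 = 179.4 K
Heat flows inward, so T_out = T_in + ΔT = -162 + 179.4 = 17.4 °C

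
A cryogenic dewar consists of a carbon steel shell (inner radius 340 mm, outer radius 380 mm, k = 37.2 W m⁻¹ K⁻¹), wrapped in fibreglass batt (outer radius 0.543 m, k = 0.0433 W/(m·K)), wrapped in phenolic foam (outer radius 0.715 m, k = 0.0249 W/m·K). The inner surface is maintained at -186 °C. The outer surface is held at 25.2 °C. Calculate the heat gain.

Treat each layer as a resistance in series:
  R_carbon steel = (1/0.340 − 1/0.380)/(4πk) = 0.3096/(4π·37.2) = 6.623×10^-4 K/W
  R_fibreglass batt = (1/0.380 − 1/0.543)/(4πk) = 0.7900/(4π·0.0433) = 1.452 K/W
  R_phenolic foam = (1/0.543 − 1/0.715)/(4πk) = 0.4430/(4π·0.0249) = 1.416 K/W
ΣR = 6.623×10^-4 + 1.452 + 1.416 = 2.869 K/W
Q = ΔT/ΣR = (-186 °C − 25.2 °C)/2.869 = -73.6 W
(Negative Q ⇒ heat flows inward; heat gain = 73.6 W.)

Q = 73.6 W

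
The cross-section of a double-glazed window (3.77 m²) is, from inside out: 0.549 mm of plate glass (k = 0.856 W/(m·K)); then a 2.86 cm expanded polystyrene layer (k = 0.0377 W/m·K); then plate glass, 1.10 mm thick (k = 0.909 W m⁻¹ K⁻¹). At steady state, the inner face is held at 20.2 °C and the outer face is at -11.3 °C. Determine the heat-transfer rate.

Q = 156 W

Series thermal resistances, inner to outer:
  R_plate glass = L/(kA) = 5.49×10^-4/(0.856·3.77) = 1.701×10^-4 K/W
  R_expanded polystyrene = L/(kA) = 0.0286/(0.0377·3.77) = 0.2012 K/W
  R_plate glass = L/(kA) = 0.00110/(0.909·3.77) = 3.210×10^-4 K/W
ΣR = 1.701×10^-4 + 0.2012 + 3.210×10^-4 = 0.2017 K/W
Q = ΔT/ΣR = (20.2 °C − -11.3 °C)/0.2017 = 156 W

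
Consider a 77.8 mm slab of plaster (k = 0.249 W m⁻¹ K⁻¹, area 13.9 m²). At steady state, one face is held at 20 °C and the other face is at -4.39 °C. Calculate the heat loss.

Q = 1090 W

Q = kA·ΔT/L = 0.249 × 13.9 × |20 °C − -4.39 °C| / 0.0778 = 1090 W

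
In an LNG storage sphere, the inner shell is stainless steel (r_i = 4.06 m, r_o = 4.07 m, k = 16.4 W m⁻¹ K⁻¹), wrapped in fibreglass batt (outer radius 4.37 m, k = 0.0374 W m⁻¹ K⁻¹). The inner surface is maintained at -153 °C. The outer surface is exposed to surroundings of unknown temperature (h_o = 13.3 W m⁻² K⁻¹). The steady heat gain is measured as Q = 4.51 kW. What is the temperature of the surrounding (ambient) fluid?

T_out = 10.3 °C

Sum the resistances:
  R_stainless steel = (1/4.06 − 1/4.07)/(4πk) = 6.052×10^-4/(4π·16.4) = 2.936×10^-6 K/W
  R_fibreglass batt = (1/4.07 − 1/4.37)/(4πk) = 0.01687/(4π·0.0374) = 0.03589 K/W
  R_conv,out = 1/(4πr²h) = 1/(4π·4.37²·13.3) = 3.133×10^-4 K/W
ΣR = 0.03621 K/W
ΔT = Q·ΣR = 4510 × 0.03621 = 163.3 K
Heat flows inward, so T_out = T_in + ΔT = -153 + 163.3 = 10.3 °C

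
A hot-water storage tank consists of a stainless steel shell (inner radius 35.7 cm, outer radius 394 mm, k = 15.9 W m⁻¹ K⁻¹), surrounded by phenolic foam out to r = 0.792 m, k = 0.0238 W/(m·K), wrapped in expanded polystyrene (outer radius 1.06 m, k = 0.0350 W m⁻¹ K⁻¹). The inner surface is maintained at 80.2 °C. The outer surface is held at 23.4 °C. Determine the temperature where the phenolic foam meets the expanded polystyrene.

T = 31.7 °C

Series thermal resistances, inner to outer:
  R_stainless steel = (1/0.357 − 1/0.394)/(4πk) = 0.2630/(4π·15.9) = 0.001317 K/W
  R_phenolic foam = (1/0.394 − 1/0.792)/(4πk) = 1.275/(4π·0.0238) = 4.265 K/W
  R_expanded polystyrene = (1/0.792 − 1/1.06)/(4πk) = 0.3192/(4π·0.0350) = 0.7258 K/W
ΣR = 0.001317 + 4.265 + 0.7258 = 4.992 K/W
Q = ΔT/ΣR = (80.2 °C − 23.4 °C)/4.992 = 11.38 W
From the inner boundary to the phenolic foam/expanded polystyrene interface, ΣR_partial = 4.266 K/W.
T_interface = T_in − Q·ΣR_partial = 80.2 °C − (11.38)(4.266) = 31.7 °C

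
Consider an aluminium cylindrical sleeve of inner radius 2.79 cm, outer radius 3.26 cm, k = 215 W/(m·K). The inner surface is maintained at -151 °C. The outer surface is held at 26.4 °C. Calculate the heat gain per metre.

Q' = 1540 kW/m

Q' = 2πk·ΔT/ln(r₂/r₁) = 2π × 215 × 177.4 / ln(0.0326/0.0279) = 1.54×10^6 W/m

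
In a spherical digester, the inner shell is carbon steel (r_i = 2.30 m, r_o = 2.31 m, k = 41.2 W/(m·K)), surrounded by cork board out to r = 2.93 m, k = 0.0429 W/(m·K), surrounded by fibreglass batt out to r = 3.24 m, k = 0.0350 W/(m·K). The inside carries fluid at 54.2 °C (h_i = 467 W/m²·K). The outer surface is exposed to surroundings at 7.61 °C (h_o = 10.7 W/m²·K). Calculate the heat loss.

Q = 190 W

Series thermal resistances, inner to outer:
  R_conv,in = 1/(4πr²h) = 1/(4π·2.30²·467) = 3.221×10^-5 K/W
  R_carbon steel = (1/2.30 − 1/2.31)/(4πk) = 0.001882/(4π·41.2) = 3.635×10^-6 K/W
  R_cork board = (1/2.31 − 1/2.93)/(4πk) = 0.09160/(4π·0.0429) = 0.1699 K/W
  R_fibreglass batt = (1/2.93 − 1/3.24)/(4πk) = 0.03265/(4π·0.0350) = 0.07425 K/W
  R_conv,out = 1/(4πr²h) = 1/(4π·3.24²·10.7) = 7.085×10^-4 K/W
ΣR = 3.221×10^-5 + 3.635×10^-6 + 0.1699 + 0.07425 + 7.085×10^-4 = 0.2449 K/W
Q = ΔT/ΣR = (54.2 °C − 7.61 °C)/0.2449 = 190 W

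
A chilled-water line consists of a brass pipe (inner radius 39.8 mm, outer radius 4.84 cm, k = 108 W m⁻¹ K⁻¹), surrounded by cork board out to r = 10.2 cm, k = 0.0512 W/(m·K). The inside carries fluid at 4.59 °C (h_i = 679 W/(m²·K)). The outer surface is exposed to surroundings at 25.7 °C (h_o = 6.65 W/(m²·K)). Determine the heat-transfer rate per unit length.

Q' = 8.25 W/m

Treat each layer as a resistance in series:
  R'_conv,in = 1/(2πr h) = 1/(2π·0.0398·679) = 0.005889 m·K/W
  R'_brass = ln(0.0484/0.0398)/(2πk) = 0.1956/(2π·108) = 2.883×10^-4 m·K/W
  R'_cork board = ln(0.102/0.0484)/(2πk) = 0.7455/(2π·0.0512) = 2.317 m·K/W
  R'_conv,out = 1/(2πr h) = 1/(2π·0.102·6.65) = 0.2346 m·K/W
ΣR = 0.005889 + 2.883×10^-4 + 2.317 + 0.2346 = 2.558 m·K/W
Q' = ΔT/ΣR = (4.59 °C − 25.7 °C)/2.558 = -8.25 W/m
(Negative Q' ⇒ heat flows inward; heat gain = 8.25 W/m.)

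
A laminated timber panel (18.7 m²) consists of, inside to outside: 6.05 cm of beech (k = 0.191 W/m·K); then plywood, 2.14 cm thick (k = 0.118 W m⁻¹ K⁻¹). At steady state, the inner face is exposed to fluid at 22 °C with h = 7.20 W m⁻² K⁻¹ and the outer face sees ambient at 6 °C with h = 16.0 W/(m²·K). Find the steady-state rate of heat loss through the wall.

Series thermal resistances, inner to outer:
  R_conv,in = 1/(hA) = 1/(7.20·18.7) = 0.007427 K/W
  R_beech = L/(kA) = 0.0605/(0.191·18.7) = 0.01694 K/W
  R_plywood = L/(kA) = 0.0214/(0.118·18.7) = 0.009698 K/W
  R_conv,out = 1/(hA) = 1/(16.0·18.7) = 0.003342 K/W
ΣR = 0.007427 + 0.01694 + 0.009698 + 0.003342 = 0.03741 K/W
Q = ΔT/ΣR = (22 °C − 6 °C)/0.03741 = 428 W

Q = 428 W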